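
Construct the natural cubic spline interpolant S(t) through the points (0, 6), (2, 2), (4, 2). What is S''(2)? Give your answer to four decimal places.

With σ_i denoting the second derivative at x_i, h_i = 2, 2, and Δ_i = (y_(i+1) − y_i)/h_i = -2, 0:
  2·σ_0 + 8·σ_1 + 2·σ_2 = 6(Δ_1 - Δ_0) = 12
Natural end conditions: σ_0 = σ_2 = 0.
Solving the tridiagonal system: σ_0 = 0, σ_1 = 3/2, σ_2 = 0.

1.5000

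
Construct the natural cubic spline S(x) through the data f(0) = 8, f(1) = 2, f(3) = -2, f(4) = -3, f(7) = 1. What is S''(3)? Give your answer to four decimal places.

-0.7200

Put σ_i = S'' at the i-th knot. Here h = (1, 2, 1, 3) and Δ = (-6, -2, -1, 4/3), so the interior equations h_(i-1)·σ_(i-1) + 2(h_(i-1)+h_i)·σ_i + h_i·σ_(i+1) = 6(Δ_i − Δ_(i-1)) read
  1·σ_0 + 6·σ_1 + 2·σ_2 = 6(Δ_1 - Δ_0) = 24
  2·σ_1 + 6·σ_2 + 1·σ_3 = 6(Δ_2 - Δ_1) = 6
  1·σ_2 + 8·σ_3 + 3·σ_4 = 6(Δ_3 - Δ_2) = 14
Natural end conditions: σ_0 = σ_4 = 0.
Hence σ_0 = 0, σ_1 = 106/25, σ_2 = -18/25, σ_3 = 46/25, σ_4 = 0.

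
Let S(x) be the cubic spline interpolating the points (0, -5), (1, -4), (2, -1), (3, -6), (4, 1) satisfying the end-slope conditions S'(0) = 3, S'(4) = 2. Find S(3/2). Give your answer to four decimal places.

-1.8058

Put M_i = S'' at the i-th knot. Here h = (1, 1, 1, 1) and Δ = (1, 3, -5, 7), so the interior equations h_(i-1)·M_(i-1) + 2(h_(i-1)+h_i)·M_i + h_i·M_(i+1) = 6(Δ_i − Δ_(i-1)) read
  1·M_0 + 4·M_1 + 1·M_2 = 6(Δ_1 - Δ_0) = 12
  1·M_1 + 4·M_2 + 1·M_3 = 6(Δ_2 - Δ_1) = -48
  1·M_2 + 4·M_3 + 1·M_4 = 6(Δ_3 - Δ_2) = 72
Clamped end conditions give two more equations: 2h_0·M_0 + h_0·M_1 = 6(Δ_0 - S'(0)) = -12 and h_3·M_3 + 2h_3·M_4 = 6(S'(4) - Δ_3) = -30.
Hence M_0 = -331/28, M_1 = 163/14, M_2 = -91/4, M_3 = 439/14, M_4 = -859/28.
On [1, 2], S(x) = -4 + 163/56·(x - 1) + 163/28·(x - 1)² - 321/56·(x - 1)³.
With (x - 1) = 1/2: S(3/2) = -809/448.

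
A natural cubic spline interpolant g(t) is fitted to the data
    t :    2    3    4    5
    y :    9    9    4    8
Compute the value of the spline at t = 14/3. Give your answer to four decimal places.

5.8568

Write M_i for g''(x_i). With h_i = 1, 1, 1 and divided differences Δ_i = 0, -5, 4, the continuity of g' gives the tridiagonal system
  1·M_0 + 4·M_1 + 1·M_2 = 6(Δ_1 - Δ_0) = -30
  1·M_1 + 4·M_2 + 1·M_3 = 6(Δ_2 - Δ_1) = 54
Natural end conditions: M_0 = M_3 = 0.
Forward elimination and back-substitution give M_0 = 0, M_1 = -58/5, M_2 = 82/5, M_3 = 0.
On [4, 5], g(t) = 4 - 22/15·(t - 4) + 41/5·(t - 4)² - 41/15·(t - 4)³.
With (t - 4) = 2/3: g(14/3) = 2372/405.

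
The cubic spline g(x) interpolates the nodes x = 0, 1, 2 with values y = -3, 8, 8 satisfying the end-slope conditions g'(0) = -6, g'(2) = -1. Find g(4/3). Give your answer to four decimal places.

Let m_i = g''(x_i). Step sizes h_i = 1, 1; slopes of the chords Δ_i = (y_(i+1) - y_i)/h_i = 11, 0.
  1·m_0 + 4·m_1 + 1·m_2 = 6(Δ_1 - Δ_0) = -66
Clamped end conditions give two more equations: 2h_0·m_0 + h_0·m_1 = 6(Δ_0 - g'(0)) = 102 and h_1·m_1 + 2h_1·m_2 = 6(g'(2) - Δ_1) = -6.
Forward elimination and back-substitution give m_0 = 70, m_1 = -38, m_2 = 16.
On [1, 2], g(x) = 8 + 10·(x - 1) - 19·(x - 1)² + 9·(x - 1)³.
With (x - 1) = 1/3: g(4/3) = 86/9.

9.5556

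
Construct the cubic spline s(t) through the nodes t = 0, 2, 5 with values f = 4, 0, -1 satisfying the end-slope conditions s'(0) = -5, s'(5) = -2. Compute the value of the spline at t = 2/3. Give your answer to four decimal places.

1.4963

Put m_i = s'' at the i-th knot. Here h = (2, 3) and Δ = (-2, -1/3), so the interior equations h_(i-1)·m_(i-1) + 2(h_(i-1)+h_i)·m_i + h_i·m_(i+1) = 6(Δ_i − Δ_(i-1)) read
  2·m_0 + 10·m_1 + 3·m_2 = 6(Δ_1 - Δ_0) = 10
Clamped end conditions give two more equations: 2h_0·m_0 + h_0·m_1 = 6(Δ_0 - s'(0)) = 18 and h_1·m_1 + 2h_1·m_2 = 6(s'(5) - Δ_1) = -10.
Hence m_0 = 41/10, m_1 = 4/5, m_2 = -31/15.
On [0, 2], s(t) = 4 - 5·t + 41/20·t² - 11/40·t³.
With t = 2/3: s(2/3) = 202/135.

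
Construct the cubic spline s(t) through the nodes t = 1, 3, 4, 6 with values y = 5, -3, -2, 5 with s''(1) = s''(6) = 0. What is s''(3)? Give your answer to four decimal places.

4.7143

Write M_i for s''(x_i). With h_i = 2, 1, 2 and divided differences Δ_i = -4, 1, 7/2, the continuity of s' gives the tridiagonal system
  2·M_0 + 6·M_1 + 1·M_2 = 6(Δ_1 - Δ_0) = 30
  1·M_1 + 6·M_2 + 2·M_3 = 6(Δ_2 - Δ_1) = 15
Natural end conditions: M_0 = M_3 = 0.
Solving the tridiagonal system: M_0 = 0, M_1 = 33/7, M_2 = 12/7, M_3 = 0.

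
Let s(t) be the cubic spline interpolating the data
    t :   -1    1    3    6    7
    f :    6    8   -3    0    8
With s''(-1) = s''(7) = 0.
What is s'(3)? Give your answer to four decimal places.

-4.8265

Write m_i for s''(x_i). With h_i = 2, 2, 3, 1 and divided differences Δ_i = 1, -11/2, 1, 8, the continuity of s' gives the tridiagonal system
  2·m_0 + 8·m_1 + 2·m_2 = 6(Δ_1 - Δ_0) = -39
  2·m_1 + 10·m_2 + 3·m_3 = 6(Δ_2 - Δ_1) = 39
  3·m_2 + 8·m_3 + 1·m_4 = 6(Δ_3 - Δ_2) = 42
Natural end conditions: m_0 = m_4 = 0.
Hence m_0 = 0, m_1 = -3141/536, m_2 = 264/67, m_3 = 1011/268, m_4 = 0.
On [3, 6], s'(t) = b_2 + 2c_2·(t - 3) + 3d_2·(t - 3)² with b_2 = Δ_2 - h_2(2m_2 + m_3)/6 = -2587/536, c_2 = m_2/2 = 132/67, d_2 = (m_3 - m_2)/(6h_2) = -5/536. So s'(3) = -2587/536.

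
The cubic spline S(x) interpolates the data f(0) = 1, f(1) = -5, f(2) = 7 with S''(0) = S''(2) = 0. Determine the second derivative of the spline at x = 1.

Let M_i = S''(x_i). Step sizes h_i = 1, 1; slopes of the chords Δ_i = (y_(i+1) - y_i)/h_i = -6, 12.
  1·M_0 + 4·M_1 + 1·M_2 = 6(Δ_1 - Δ_0) = 108
Natural end conditions: M_0 = M_2 = 0.
Solving: M_0 = 0, M_1 = 27, M_2 = 0.

27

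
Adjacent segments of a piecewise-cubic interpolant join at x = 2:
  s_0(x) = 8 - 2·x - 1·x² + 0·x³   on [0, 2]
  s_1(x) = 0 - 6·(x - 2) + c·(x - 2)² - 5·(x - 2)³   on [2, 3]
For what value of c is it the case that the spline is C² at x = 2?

s_0''(x) = -2 + 0·x, so s_0''(2) = -2. On the right, s_1''(2) = 2c, so c = -1.

-1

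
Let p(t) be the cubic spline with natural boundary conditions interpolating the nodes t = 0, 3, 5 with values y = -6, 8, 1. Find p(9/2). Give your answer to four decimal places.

3.5156

Write M_i for p''(x_i). With h_i = 3, 2 and divided differences Δ_i = 14/3, -7/2, the continuity of p' gives the tridiagonal system
  3·M_0 + 10·M_1 + 2·M_2 = 6(Δ_1 - Δ_0) = -49
Natural end conditions: M_0 = M_2 = 0.
Solving: M_0 = 0, M_1 = -49/10, M_2 = 0.
On [3, 5], p(t) = 8 - 7/30·(t - 3) - 49/20·(t - 3)² + 49/120·(t - 3)³.
With (t - 3) = 3/2: p(9/2) = 225/64.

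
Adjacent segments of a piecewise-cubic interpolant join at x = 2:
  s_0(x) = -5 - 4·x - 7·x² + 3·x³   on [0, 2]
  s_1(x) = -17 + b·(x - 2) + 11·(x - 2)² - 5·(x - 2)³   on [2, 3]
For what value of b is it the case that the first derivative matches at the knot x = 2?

s_0'(x) = -4 - 14·x + 9·x², so s_0'(2) = 4. On the right, s_1'(2) = b, so b = 4.

4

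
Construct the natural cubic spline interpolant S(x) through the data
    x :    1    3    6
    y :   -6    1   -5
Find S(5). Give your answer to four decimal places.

Put M_i = S'' at the i-th knot. Here h = (2, 3) and Δ = (7/2, -2), so the interior equations h_(i-1)·M_(i-1) + 2(h_(i-1)+h_i)·M_i + h_i·M_(i+1) = 6(Δ_i − Δ_(i-1)) read
  2·M_0 + 10·M_1 + 3·M_2 = 6(Δ_1 - Δ_0) = -33
Natural end conditions: M_0 = M_2 = 0.
Forward elimination and back-substitution give M_0 = 0, M_1 = -33/10, M_2 = 0.
On [3, 6], S(x) = 1 + 13/10·(x - 3) - 33/20·(x - 3)² + 11/60·(x - 3)³.
With (x - 3) = 2: S(5) = -23/15.

-1.5333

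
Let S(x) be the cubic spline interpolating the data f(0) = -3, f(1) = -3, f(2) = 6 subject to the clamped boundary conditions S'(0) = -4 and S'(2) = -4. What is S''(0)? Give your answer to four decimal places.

-1.5000

Let σ_i = S''(x_i). Step sizes h_i = 1, 1; slopes of the chords Δ_i = (y_(i+1) - y_i)/h_i = 0, 9.
  1·σ_0 + 4·σ_1 + 1·σ_2 = 6(Δ_1 - Δ_0) = 54
Clamped end conditions give two more equations: 2h_0·σ_0 + h_0·σ_1 = 6(Δ_0 - S'(0)) = 24 and h_1·σ_1 + 2h_1·σ_2 = 6(S'(2) - Δ_1) = -78.
Forward elimination and back-substitution give σ_0 = -3/2, σ_1 = 27, σ_2 = -105/2.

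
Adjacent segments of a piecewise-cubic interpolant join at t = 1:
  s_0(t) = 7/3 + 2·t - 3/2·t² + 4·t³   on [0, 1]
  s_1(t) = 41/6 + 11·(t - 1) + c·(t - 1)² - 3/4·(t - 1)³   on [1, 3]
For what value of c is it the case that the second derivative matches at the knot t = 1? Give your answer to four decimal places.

10.5000

s_0''(t) = -3 + 24·t, so s_0''(1) = 21. On the right, s_1''(1) = 2c, so c = 21/2.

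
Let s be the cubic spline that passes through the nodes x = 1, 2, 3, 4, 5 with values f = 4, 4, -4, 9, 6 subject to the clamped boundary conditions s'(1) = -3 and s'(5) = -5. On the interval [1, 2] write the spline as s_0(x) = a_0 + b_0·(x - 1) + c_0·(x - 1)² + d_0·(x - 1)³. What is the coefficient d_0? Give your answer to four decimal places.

Write σ_i for s''(x_i). With h_i = 1, 1, 1, 1 and divided differences Δ_i = 0, -8, 13, -3, the continuity of s' gives the tridiagonal system
  1·σ_0 + 4·σ_1 + 1·σ_2 = 6(Δ_1 - Δ_0) = -48
  1·σ_1 + 4·σ_2 + 1·σ_3 = 6(Δ_2 - Δ_1) = 126
  1·σ_2 + 4·σ_3 + 1·σ_4 = 6(Δ_3 - Δ_2) = -96
Clamped end conditions give two more equations: 2h_0·σ_0 + h_0·σ_1 = 6(Δ_0 - s'(1)) = 18 and h_3·σ_3 + 2h_3·σ_4 = 6(s'(5) - Δ_3) = -12.
Forward elimination and back-substitution give σ_0 = 169/7, σ_1 = -212/7, σ_2 = 49, σ_3 = -278/7, σ_4 = 97/7.
On [1, 2], with s_0(x) = a_0 + b_0·(x - 1) + c_0·(x - 1)² + d_0·(x - 1)³: c_0 = σ_0/2 = 169/14, d_0 = (σ_1 - σ_0)/(6h_0) = -127/14, b_0 = Δ_0 - h_0(2σ_0 + σ_1)/6 = -3.

-9.0714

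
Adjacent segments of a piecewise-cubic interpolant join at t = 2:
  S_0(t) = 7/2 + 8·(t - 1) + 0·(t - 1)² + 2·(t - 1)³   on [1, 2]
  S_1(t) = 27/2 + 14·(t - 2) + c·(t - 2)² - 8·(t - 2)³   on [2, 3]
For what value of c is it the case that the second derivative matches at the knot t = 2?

6

S_0''(t) = 0 + 12·(t - 1), so S_0''(2) = 12. On the right, S_1''(2) = 2c, so c = 6.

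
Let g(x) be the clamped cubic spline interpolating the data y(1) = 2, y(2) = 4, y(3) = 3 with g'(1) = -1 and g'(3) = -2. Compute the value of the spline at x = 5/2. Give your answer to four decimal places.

Write M_i for g''(x_i). With h_i = 1, 1 and divided differences Δ_i = 2, -1, the continuity of g' gives the tridiagonal system
  1·M_0 + 4·M_1 + 1·M_2 = 6(Δ_1 - Δ_0) = -18
Clamped end conditions give two more equations: 2h_0·M_0 + h_0·M_1 = 6(Δ_0 - g'(1)) = 18 and h_1·M_1 + 2h_1·M_2 = 6(g'(3) - Δ_1) = -6.
Solving the tridiagonal system: M_0 = 13, M_1 = -8, M_2 = 1.
On [2, 3], g(x) = 4 + 3/2·(x - 2) - 4·(x - 2)² + 3/2·(x - 2)³.
With (x - 2) = 1/2: g(5/2) = 63/16.

3.9375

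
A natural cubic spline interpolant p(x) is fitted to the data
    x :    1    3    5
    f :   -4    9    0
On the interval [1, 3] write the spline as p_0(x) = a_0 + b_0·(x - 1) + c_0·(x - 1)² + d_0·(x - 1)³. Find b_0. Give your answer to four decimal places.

9.2500

Put m_i = p'' at the i-th knot. Here h = (2, 2) and Δ = (13/2, -9/2), so the interior equations h_(i-1)·m_(i-1) + 2(h_(i-1)+h_i)·m_i + h_i·m_(i+1) = 6(Δ_i − Δ_(i-1)) read
  2·m_0 + 8·m_1 + 2·m_2 = 6(Δ_1 - Δ_0) = -66
Natural end conditions: m_0 = m_2 = 0.
Solving: m_0 = 0, m_1 = -33/4, m_2 = 0.
On [1, 3], with p_0(x) = a_0 + b_0·(x - 1) + c_0·(x - 1)² + d_0·(x - 1)³: c_0 = m_0/2 = 0, d_0 = (m_1 - m_0)/(6h_0) = -11/16, b_0 = Δ_0 - h_0(2m_0 + m_1)/6 = 37/4.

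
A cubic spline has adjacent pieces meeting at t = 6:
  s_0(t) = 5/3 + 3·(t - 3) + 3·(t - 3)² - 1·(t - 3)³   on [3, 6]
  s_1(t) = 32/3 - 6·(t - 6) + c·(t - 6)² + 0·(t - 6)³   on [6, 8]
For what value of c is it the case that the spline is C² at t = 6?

s_0''(t) = 6 - 6·(t - 3), so s_0''(6) = -12. On the right, s_1''(6) = 2c, so c = -6.

-6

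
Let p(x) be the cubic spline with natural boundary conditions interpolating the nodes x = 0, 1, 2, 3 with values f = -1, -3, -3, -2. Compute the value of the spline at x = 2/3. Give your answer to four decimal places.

Write M_i for p''(x_i). With h_i = 1, 1, 1 and divided differences Δ_i = -2, 0, 1, the continuity of p' gives the tridiagonal system
  1·M_0 + 4·M_1 + 1·M_2 = 6(Δ_1 - Δ_0) = 12
  1·M_1 + 4·M_2 + 1·M_3 = 6(Δ_2 - Δ_1) = 6
Natural end conditions: M_0 = M_3 = 0.
Solving the tridiagonal system: M_0 = 0, M_1 = 14/5, M_2 = 4/5, M_3 = 0.
On [0, 1], p(x) = -1 - 37/15·x + 0·x² + 7/15·x³.
With x = 2/3: p(2/3) = -203/81.

-2.5062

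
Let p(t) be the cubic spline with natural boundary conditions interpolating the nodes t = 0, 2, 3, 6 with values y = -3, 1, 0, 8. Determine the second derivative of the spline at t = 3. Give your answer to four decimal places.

Let M_i = p''(x_i). Step sizes h_i = 2, 1, 3; slopes of the chords Δ_i = (y_(i+1) - y_i)/h_i = 2, -1, 8/3.
  2·M_0 + 6·M_1 + 1·M_2 = 6(Δ_1 - Δ_0) = -18
  1·M_1 + 8·M_2 + 3·M_3 = 6(Δ_2 - Δ_1) = 22
Natural end conditions: M_0 = M_3 = 0.
Solving: M_0 = 0, M_1 = -166/47, M_2 = 150/47, M_3 = 0.

3.1915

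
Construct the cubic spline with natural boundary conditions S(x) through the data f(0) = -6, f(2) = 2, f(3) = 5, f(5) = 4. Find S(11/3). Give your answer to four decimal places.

5.5132

Let m_i = S''(x_i). Step sizes h_i = 2, 1, 2; slopes of the chords Δ_i = (y_(i+1) - y_i)/h_i = 4, 3, -1/2.
  2·m_0 + 6·m_1 + 1·m_2 = 6(Δ_1 - Δ_0) = -6
  1·m_1 + 6·m_2 + 2·m_3 = 6(Δ_2 - Δ_1) = -21
Natural end conditions: m_0 = m_3 = 0.
Solving the tridiagonal system: m_0 = 0, m_1 = -3/7, m_2 = -24/7, m_3 = 0.
On [3, 5], S(x) = 5 + 25/14·(x - 3) - 12/7·(x - 3)² + 2/7·(x - 3)³.
With (x - 3) = 2/3: S(11/3) = 1042/189.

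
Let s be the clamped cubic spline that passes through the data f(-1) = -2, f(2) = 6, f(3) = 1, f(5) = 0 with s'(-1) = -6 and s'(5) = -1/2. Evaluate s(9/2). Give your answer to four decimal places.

-0.1183

With M_i denoting the second derivative at x_i, h_i = 3, 1, 2, and Δ_i = (y_(i+1) − y_i)/h_i = 8/3, -5, -1/2:
  3·M_0 + 8·M_1 + 1·M_2 = 6(Δ_1 - Δ_0) = -46
  1·M_1 + 6·M_2 + 2·M_3 = 6(Δ_2 - Δ_1) = 27
Clamped end conditions give two more equations: 2h_0·M_0 + h_0·M_1 = 6(Δ_0 - s'(-1)) = 52 and h_2·M_2 + 2h_2·M_3 = 6(s'(5) - Δ_2) = 0.
Forward elimination and back-substitution give M_0 = 311/21, M_1 = -86/7, M_2 = 55/7, M_3 = -55/14.
On [3, 5], s(t) = 1 - 31/7·(t - 3) + 55/14·(t - 3)² - 55/56·(t - 3)³.
With (t - 3) = 3/2: s(9/2) = -53/448.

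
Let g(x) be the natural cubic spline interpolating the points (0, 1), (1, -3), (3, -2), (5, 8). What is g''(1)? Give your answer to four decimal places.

Let M_i = g''(x_i). Step sizes h_i = 1, 2, 2; slopes of the chords Δ_i = (y_(i+1) - y_i)/h_i = -4, 1/2, 5.
  1·M_0 + 6·M_1 + 2·M_2 = 6(Δ_1 - Δ_0) = 27
  2·M_1 + 8·M_2 + 2·M_3 = 6(Δ_2 - Δ_1) = 27
Natural end conditions: M_0 = M_3 = 0.
Hence M_0 = 0, M_1 = 81/22, M_2 = 27/11, M_3 = 0.

3.6818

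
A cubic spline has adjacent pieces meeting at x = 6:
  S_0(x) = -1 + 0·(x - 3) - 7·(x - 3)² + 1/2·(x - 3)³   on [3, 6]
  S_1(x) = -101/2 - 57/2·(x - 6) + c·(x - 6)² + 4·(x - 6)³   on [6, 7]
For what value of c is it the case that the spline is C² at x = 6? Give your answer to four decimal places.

S_0''(x) = -14 + 3·(x - 3), so S_0''(6) = -5. On the right, S_1''(6) = 2c, so c = -5/2.

-2.5000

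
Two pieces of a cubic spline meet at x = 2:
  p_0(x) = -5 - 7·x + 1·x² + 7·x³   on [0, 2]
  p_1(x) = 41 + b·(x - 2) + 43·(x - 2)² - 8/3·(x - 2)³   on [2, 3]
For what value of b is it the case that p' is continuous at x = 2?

81

p_0'(x) = -7 + 2·x + 21·x², so p_0'(2) = 81. On the right, p_1'(2) = b, so b = 81.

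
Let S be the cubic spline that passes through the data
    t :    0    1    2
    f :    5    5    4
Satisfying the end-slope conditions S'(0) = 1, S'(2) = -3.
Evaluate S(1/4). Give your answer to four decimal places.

5.1523

With σ_i denoting the second derivative at x_i, h_i = 1, 1, and Δ_i = (y_(i+1) − y_i)/h_i = 0, -1:
  1·σ_0 + 4·σ_1 + 1·σ_2 = 6(Δ_1 - Δ_0) = -6
Clamped end conditions give two more equations: 2h_0·σ_0 + h_0·σ_1 = 6(Δ_0 - S'(0)) = -6 and h_1·σ_1 + 2h_1·σ_2 = 6(S'(2) - Δ_1) = -12.
Solving the tridiagonal system: σ_0 = -7/2, σ_1 = 1, σ_2 = -13/2.
On [0, 1], S(t) = 5 + 1·t - 7/4·t² + 3/4·t³.
With t = 1/4: S(1/4) = 1319/256.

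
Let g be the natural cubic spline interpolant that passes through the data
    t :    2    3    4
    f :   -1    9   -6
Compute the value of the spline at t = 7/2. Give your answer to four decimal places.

Write σ_i for g''(x_i). With h_i = 1, 1 and divided differences Δ_i = 10, -15, the continuity of g' gives the tridiagonal system
  1·σ_0 + 4·σ_1 + 1·σ_2 = 6(Δ_1 - Δ_0) = -150
Natural end conditions: σ_0 = σ_2 = 0.
Solving: σ_0 = 0, σ_1 = -75/2, σ_2 = 0.
On [3, 4], g(t) = 9 - 5/2·(t - 3) - 75/4·(t - 3)² + 25/4·(t - 3)³.
With (t - 3) = 1/2: g(7/2) = 123/32.

3.8438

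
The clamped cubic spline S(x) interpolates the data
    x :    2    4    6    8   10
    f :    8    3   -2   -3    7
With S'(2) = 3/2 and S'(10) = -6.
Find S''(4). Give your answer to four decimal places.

2.1429

Write m_i for S''(x_i). With h_i = 2, 2, 2, 2 and divided differences Δ_i = -5/2, -5/2, -1/2, 5, the continuity of S' gives the tridiagonal system
  2·m_0 + 8·m_1 + 2·m_2 = 6(Δ_1 - Δ_0) = 0
  2·m_1 + 8·m_2 + 2·m_3 = 6(Δ_2 - Δ_1) = 12
  2·m_2 + 8·m_3 + 2·m_4 = 6(Δ_3 - Δ_2) = 33
Clamped end conditions give two more equations: 2h_0·m_0 + h_0·m_1 = 6(Δ_0 - S'(2)) = -24 and h_3·m_3 + 2h_3·m_4 = 6(S'(10) - Δ_3) = -66.
Hence m_0 = -99/14, m_1 = 15/7, m_2 = -3/2, m_3 = 69/7, m_4 = -150/7.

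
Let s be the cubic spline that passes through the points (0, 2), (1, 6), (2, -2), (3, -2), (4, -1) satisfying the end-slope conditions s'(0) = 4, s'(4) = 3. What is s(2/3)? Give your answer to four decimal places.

Write M_i for s''(x_i). With h_i = 1, 1, 1, 1 and divided differences Δ_i = 4, -8, 0, 1, the continuity of s' gives the tridiagonal system
  1·M_0 + 4·M_1 + 1·M_2 = 6(Δ_1 - Δ_0) = -72
  1·M_1 + 4·M_2 + 1·M_3 = 6(Δ_2 - Δ_1) = 48
  1·M_2 + 4·M_3 + 1·M_4 = 6(Δ_3 - Δ_2) = 6
Clamped end conditions give two more equations: 2h_0·M_0 + h_0·M_1 = 6(Δ_0 - s'(0)) = 0 and h_3·M_3 + 2h_3·M_4 = 6(s'(4) - Δ_3) = 12.
Hence M_0 = 92/7, M_1 = -184/7, M_2 = 20, M_3 = -40/7, M_4 = 62/7.
On [0, 1], s(x) = 2 + 4·x + 46/7·x² - 46/7·x³.
With x = 2/3: s(2/3) = 1066/189.

5.6402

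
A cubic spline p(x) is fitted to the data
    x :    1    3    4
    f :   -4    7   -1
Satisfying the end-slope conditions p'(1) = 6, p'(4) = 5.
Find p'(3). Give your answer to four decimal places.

Let m_i = p''(x_i). Step sizes h_i = 2, 1; slopes of the chords Δ_i = (y_(i+1) - y_i)/h_i = 11/2, -8.
  2·m_0 + 6·m_1 + 1·m_2 = 6(Δ_1 - Δ_0) = -81
Clamped end conditions give two more equations: 2h_0·m_0 + h_0·m_1 = 6(Δ_0 - p'(1)) = -3 and h_1·m_1 + 2h_1·m_2 = 6(p'(4) - Δ_1) = 78.
Solving the tridiagonal system: m_0 = 149/12, m_1 = -79/3, m_2 = 313/6.
On [3, 4], p'(x) = b_1 + 2c_1·(x - 3) + 3d_1·(x - 3)² with b_1 = Δ_1 - h_1(2m_1 + m_2)/6 = -95/12, c_1 = m_1/2 = -79/6, d_1 = (m_2 - m_1)/(6h_1) = 157/12. So p'(3) = -95/12.

-7.9167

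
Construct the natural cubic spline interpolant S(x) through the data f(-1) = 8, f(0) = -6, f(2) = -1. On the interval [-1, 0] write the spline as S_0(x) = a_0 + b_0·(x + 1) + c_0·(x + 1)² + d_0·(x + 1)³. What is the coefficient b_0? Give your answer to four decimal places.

-16.7500

Let m_i = S''(x_i). Step sizes h_i = 1, 2; slopes of the chords Δ_i = (y_(i+1) - y_i)/h_i = -14, 5/2.
  1·m_0 + 6·m_1 + 2·m_2 = 6(Δ_1 - Δ_0) = 99
Natural end conditions: m_0 = m_2 = 0.
Solving the tridiagonal system: m_0 = 0, m_1 = 33/2, m_2 = 0.
On [-1, 0], with S_0(x) = a_0 + b_0·(x + 1) + c_0·(x + 1)² + d_0·(x + 1)³: c_0 = m_0/2 = 0, d_0 = (m_1 - m_0)/(6h_0) = 11/4, b_0 = Δ_0 - h_0(2m_0 + m_1)/6 = -67/4.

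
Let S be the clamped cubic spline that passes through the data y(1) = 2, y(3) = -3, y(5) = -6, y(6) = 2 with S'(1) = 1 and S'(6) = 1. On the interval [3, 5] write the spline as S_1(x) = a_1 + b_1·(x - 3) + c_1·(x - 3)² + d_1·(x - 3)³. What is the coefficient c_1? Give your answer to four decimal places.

-0.9457

With M_i denoting the second derivative at x_i, h_i = 2, 2, 1, and Δ_i = (y_(i+1) − y_i)/h_i = -5/2, -3/2, 8:
  2·M_0 + 8·M_1 + 2·M_2 = 6(Δ_1 - Δ_0) = 6
  2·M_1 + 6·M_2 + 1·M_3 = 6(Δ_2 - Δ_1) = 57
Clamped end conditions give two more equations: 2h_0·M_0 + h_0·M_1 = 6(Δ_0 - S'(1)) = -21 and h_2·M_2 + 2h_2·M_3 = 6(S'(6) - Δ_2) = -42.
Solving the tridiagonal system: M_0 = -99/23, M_1 = -87/46, M_2 = 342/23, M_3 = -654/23.
On [3, 5], with S_1(x) = a_1 + b_1·(x - 3) + c_1·(x - 3)² + d_1·(x - 3)³: c_1 = M_1/2 = -87/92, d_1 = (M_2 - M_1)/(6h_1) = 257/184, b_1 = Δ_1 - h_1(2M_1 + M_2)/6 = -239/46.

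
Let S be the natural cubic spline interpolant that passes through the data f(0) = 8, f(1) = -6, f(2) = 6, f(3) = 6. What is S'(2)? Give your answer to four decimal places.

9.8667

Let M_i = S''(x_i). Step sizes h_i = 1, 1, 1; slopes of the chords Δ_i = (y_(i+1) - y_i)/h_i = -14, 12, 0.
  1·M_0 + 4·M_1 + 1·M_2 = 6(Δ_1 - Δ_0) = 156
  1·M_1 + 4·M_2 + 1·M_3 = 6(Δ_2 - Δ_1) = -72
Natural end conditions: M_0 = M_3 = 0.
Hence M_0 = 0, M_1 = 232/5, M_2 = -148/5, M_3 = 0.
On [2, 3], S'(x) = b_2 + 2c_2·(x - 2) + 3d_2·(x - 2)² with b_2 = Δ_2 - h_2(2M_2 + M_3)/6 = 148/15, c_2 = M_2/2 = -74/5, d_2 = (M_3 - M_2)/(6h_2) = 74/15. So S'(2) = 148/15.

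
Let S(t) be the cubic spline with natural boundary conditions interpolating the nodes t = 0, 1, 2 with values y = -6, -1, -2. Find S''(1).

-9

Let σ_i = S''(x_i). Step sizes h_i = 1, 1; slopes of the chords Δ_i = (y_(i+1) - y_i)/h_i = 5, -1.
  1·σ_0 + 4·σ_1 + 1·σ_2 = 6(Δ_1 - Δ_0) = -36
Natural end conditions: σ_0 = σ_2 = 0.
Solving the tridiagonal system: σ_0 = 0, σ_1 = -9, σ_2 = 0.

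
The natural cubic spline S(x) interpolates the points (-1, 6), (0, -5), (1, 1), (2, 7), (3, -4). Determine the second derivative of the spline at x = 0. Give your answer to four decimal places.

With M_i denoting the second derivative at x_i, h_i = 1, 1, 1, 1, and Δ_i = (y_(i+1) − y_i)/h_i = -11, 6, 6, -11:
  1·M_0 + 4·M_1 + 1·M_2 = 6(Δ_1 - Δ_0) = 102
  1·M_1 + 4·M_2 + 1·M_3 = 6(Δ_2 - Δ_1) = 0
  1·M_2 + 4·M_3 + 1·M_4 = 6(Δ_3 - Δ_2) = -102
Natural end conditions: M_0 = M_4 = 0.
Forward elimination and back-substitution give M_0 = 0, M_1 = 51/2, M_2 = 0, M_3 = -51/2, M_4 = 0.

25.5000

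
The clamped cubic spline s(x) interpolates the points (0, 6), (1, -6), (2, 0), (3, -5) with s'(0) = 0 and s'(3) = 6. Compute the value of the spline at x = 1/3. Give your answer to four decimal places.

3.2296

Write σ_i for s''(x_i). With h_i = 1, 1, 1 and divided differences Δ_i = -12, 6, -5, the continuity of s' gives the tridiagonal system
  1·σ_0 + 4·σ_1 + 1·σ_2 = 6(Δ_1 - Δ_0) = 108
  1·σ_1 + 4·σ_2 + 1·σ_3 = 6(Δ_2 - Δ_1) = -66
Clamped end conditions give two more equations: 2h_0·σ_0 + h_0·σ_1 = 6(Δ_0 - s'(0)) = -72 and h_2·σ_2 + 2h_2·σ_3 = 6(s'(3) - Δ_2) = 66.
Solving: σ_0 = -314/5, σ_1 = 268/5, σ_2 = -218/5, σ_3 = 274/5.
On [0, 1], s(x) = 6 + 0·x - 157/5·x² + 97/5·x³.
With x = 1/3: s(1/3) = 436/135.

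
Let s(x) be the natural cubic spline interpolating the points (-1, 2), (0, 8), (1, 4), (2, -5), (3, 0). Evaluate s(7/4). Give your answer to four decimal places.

-3.6373

Let σ_i = s''(x_i). Step sizes h_i = 1, 1, 1, 1; slopes of the chords Δ_i = (y_(i+1) - y_i)/h_i = 6, -4, -9, 5.
  1·σ_0 + 4·σ_1 + 1·σ_2 = 6(Δ_1 - Δ_0) = -60
  1·σ_1 + 4·σ_2 + 1·σ_3 = 6(Δ_2 - Δ_1) = -30
  1·σ_2 + 4·σ_3 + 1·σ_4 = 6(Δ_3 - Δ_2) = 84
Natural end conditions: σ_0 = σ_4 = 0.
Solving: σ_0 = 0, σ_1 = -87/7, σ_2 = -72/7, σ_3 = 165/7, σ_4 = 0.
On [1, 2], s(x) = 4 - 19/2·(x - 1) - 36/7·(x - 1)² + 79/14·(x - 1)³.
With (x - 1) = 3/4: s(7/4) = -3259/896.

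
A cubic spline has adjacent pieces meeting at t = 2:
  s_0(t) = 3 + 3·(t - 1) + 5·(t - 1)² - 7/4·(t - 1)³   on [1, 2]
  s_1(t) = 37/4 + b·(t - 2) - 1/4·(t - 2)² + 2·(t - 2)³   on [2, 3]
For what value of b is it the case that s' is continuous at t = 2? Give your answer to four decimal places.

s_0'(t) = 3 + 10·(t - 1) - 21/4·(t - 1)², so s_0'(2) = 31/4. On the right, s_1'(2) = b, so b = 31/4.

7.7500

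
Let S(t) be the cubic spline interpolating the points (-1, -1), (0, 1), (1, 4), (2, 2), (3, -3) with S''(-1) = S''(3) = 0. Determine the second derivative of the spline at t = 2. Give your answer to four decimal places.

-2.5714

Put M_i = S'' at the i-th knot. Here h = (1, 1, 1, 1) and Δ = (2, 3, -2, -5), so the interior equations h_(i-1)·M_(i-1) + 2(h_(i-1)+h_i)·M_i + h_i·M_(i+1) = 6(Δ_i − Δ_(i-1)) read
  1·M_0 + 4·M_1 + 1·M_2 = 6(Δ_1 - Δ_0) = 6
  1·M_1 + 4·M_2 + 1·M_3 = 6(Δ_2 - Δ_1) = -30
  1·M_2 + 4·M_3 + 1·M_4 = 6(Δ_3 - Δ_2) = -18
Natural end conditions: M_0 = M_4 = 0.
Hence M_0 = 0, M_1 = 24/7, M_2 = -54/7, M_3 = -18/7, M_4 = 0.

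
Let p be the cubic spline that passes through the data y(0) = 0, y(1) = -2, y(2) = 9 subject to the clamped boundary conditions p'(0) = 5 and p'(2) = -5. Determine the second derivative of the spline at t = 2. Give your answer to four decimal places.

Let m_i = p''(x_i). Step sizes h_i = 1, 1; slopes of the chords Δ_i = (y_(i+1) - y_i)/h_i = -2, 11.
  1·m_0 + 4·m_1 + 1·m_2 = 6(Δ_1 - Δ_0) = 78
Clamped end conditions give two more equations: 2h_0·m_0 + h_0·m_1 = 6(Δ_0 - p'(0)) = -42 and h_1·m_1 + 2h_1·m_2 = 6(p'(2) - Δ_1) = -96.
Hence m_0 = -91/2, m_1 = 49, m_2 = -145/2.

-72.5000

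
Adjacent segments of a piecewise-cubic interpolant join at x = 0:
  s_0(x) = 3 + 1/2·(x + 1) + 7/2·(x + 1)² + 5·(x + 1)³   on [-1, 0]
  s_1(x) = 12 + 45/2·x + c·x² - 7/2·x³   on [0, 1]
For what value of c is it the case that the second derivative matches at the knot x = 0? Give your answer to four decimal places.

s_0''(x) = 7 + 30·(x + 1), so s_0''(0) = 37. On the right, s_1''(0) = 2c, so c = 37/2.

18.5000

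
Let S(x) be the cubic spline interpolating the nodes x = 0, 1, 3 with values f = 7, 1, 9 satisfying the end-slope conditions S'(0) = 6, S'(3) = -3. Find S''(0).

Put M_i = S'' at the i-th knot. Here h = (1, 2) and Δ = (-6, 4), so the interior equations h_(i-1)·M_(i-1) + 2(h_(i-1)+h_i)·M_i + h_i·M_(i+1) = 6(Δ_i − Δ_(i-1)) read
  1·M_0 + 6·M_1 + 2·M_2 = 6(Δ_1 - Δ_0) = 60
Clamped end conditions give two more equations: 2h_0·M_0 + h_0·M_1 = 6(Δ_0 - S'(0)) = -72 and h_1·M_1 + 2h_1·M_2 = 6(S'(3) - Δ_1) = -42.
Solving the tridiagonal system: M_0 = -49, M_1 = 26, M_2 = -47/2.

-49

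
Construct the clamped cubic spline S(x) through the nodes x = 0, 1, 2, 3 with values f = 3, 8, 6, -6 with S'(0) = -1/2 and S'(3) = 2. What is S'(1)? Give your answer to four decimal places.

5.4667

With M_i denoting the second derivative at x_i, h_i = 1, 1, 1, and Δ_i = (y_(i+1) − y_i)/h_i = 5, -2, -12:
  1·M_0 + 4·M_1 + 1·M_2 = 6(Δ_1 - Δ_0) = -42
  1·M_1 + 4·M_2 + 1·M_3 = 6(Δ_2 - Δ_1) = -60
Clamped end conditions give two more equations: 2h_0·M_0 + h_0·M_1 = 6(Δ_0 - S'(0)) = 33 and h_2·M_2 + 2h_2·M_3 = 6(S'(3) - Δ_2) = 84.
Solving: M_0 = 316/15, M_1 = -137/15, M_2 = -398/15, M_3 = 829/15.
On [1, 2], S'(x) = b_1 + 2c_1·(x - 1) + 3d_1·(x - 1)² with b_1 = Δ_1 - h_1(2M_1 + M_2)/6 = 82/15, c_1 = M_1/2 = -137/30, d_1 = (M_2 - M_1)/(6h_1) = -29/10. So S'(1) = 82/15.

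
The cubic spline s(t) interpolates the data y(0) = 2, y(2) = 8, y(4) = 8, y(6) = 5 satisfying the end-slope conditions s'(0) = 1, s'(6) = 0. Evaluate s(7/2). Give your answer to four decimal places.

8.7156

Put M_i = s'' at the i-th knot. Here h = (2, 2, 2) and Δ = (3, 0, -3/2), so the interior equations h_(i-1)·M_(i-1) + 2(h_(i-1)+h_i)·M_i + h_i·M_(i+1) = 6(Δ_i − Δ_(i-1)) read
  2·M_0 + 8·M_1 + 2·M_2 = 6(Δ_1 - Δ_0) = -18
  2·M_1 + 8·M_2 + 2·M_3 = 6(Δ_2 - Δ_1) = -9
Clamped end conditions give two more equations: 2h_0·M_0 + h_0·M_1 = 6(Δ_0 - s'(0)) = 12 and h_2·M_2 + 2h_2·M_3 = 6(s'(6) - Δ_2) = 9.
Hence M_0 = 137/30, M_1 = -47/15, M_2 = -31/30, M_3 = 83/30.
On [2, 4], s(t) = 8 + 73/30·(t - 2) - 47/30·(t - 2)² + 7/40·(t - 2)³.
With (t - 2) = 3/2: s(7/2) = 2789/320.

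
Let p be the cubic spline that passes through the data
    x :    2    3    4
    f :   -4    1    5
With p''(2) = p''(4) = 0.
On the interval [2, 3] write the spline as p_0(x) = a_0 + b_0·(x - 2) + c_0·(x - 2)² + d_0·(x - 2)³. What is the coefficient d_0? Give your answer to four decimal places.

Put σ_i = p'' at the i-th knot. Here h = (1, 1) and Δ = (5, 4), so the interior equations h_(i-1)·σ_(i-1) + 2(h_(i-1)+h_i)·σ_i + h_i·σ_(i+1) = 6(Δ_i − Δ_(i-1)) read
  1·σ_0 + 4·σ_1 + 1·σ_2 = 6(Δ_1 - Δ_0) = -6
Natural end conditions: σ_0 = σ_2 = 0.
Solving: σ_0 = 0, σ_1 = -3/2, σ_2 = 0.
On [2, 3], with p_0(x) = a_0 + b_0·(x - 2) + c_0·(x - 2)² + d_0·(x - 2)³: c_0 = σ_0/2 = 0, d_0 = (σ_1 - σ_0)/(6h_0) = -1/4, b_0 = Δ_0 - h_0(2σ_0 + σ_1)/6 = 21/4.

-0.2500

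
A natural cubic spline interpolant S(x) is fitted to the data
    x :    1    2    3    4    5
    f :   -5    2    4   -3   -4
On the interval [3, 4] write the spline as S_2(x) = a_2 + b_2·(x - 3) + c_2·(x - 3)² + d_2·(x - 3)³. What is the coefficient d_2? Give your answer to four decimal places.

4.8036

With m_i denoting the second derivative at x_i, h_i = 1, 1, 1, 1, and Δ_i = (y_(i+1) − y_i)/h_i = 7, 2, -7, -1:
  1·m_0 + 4·m_1 + 1·m_2 = 6(Δ_1 - Δ_0) = -30
  1·m_1 + 4·m_2 + 1·m_3 = 6(Δ_2 - Δ_1) = -54
  1·m_2 + 4·m_3 + 1·m_4 = 6(Δ_3 - Δ_2) = 36
Natural end conditions: m_0 = m_4 = 0.
Solving the tridiagonal system: m_0 = 0, m_1 = -99/28, m_2 = -111/7, m_3 = 363/28, m_4 = 0.
On [3, 4], with S_2(x) = a_2 + b_2·(x - 3) + c_2·(x - 3)² + d_2·(x - 3)³: c_2 = m_2/2 = -111/14, d_2 = (m_3 - m_2)/(6h_2) = 269/56, b_2 = Δ_2 - h_2(2m_2 + m_3)/6 = -31/8.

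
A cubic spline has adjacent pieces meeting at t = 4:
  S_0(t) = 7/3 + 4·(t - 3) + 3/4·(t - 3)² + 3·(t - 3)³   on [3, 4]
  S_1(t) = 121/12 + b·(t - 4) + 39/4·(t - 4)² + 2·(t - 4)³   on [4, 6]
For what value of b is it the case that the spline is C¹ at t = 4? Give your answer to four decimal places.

14.5000

S_0'(t) = 4 + 3/2·(t - 3) + 9·(t - 3)², so S_0'(4) = 29/2. On the right, S_1'(4) = b, so b = 29/2.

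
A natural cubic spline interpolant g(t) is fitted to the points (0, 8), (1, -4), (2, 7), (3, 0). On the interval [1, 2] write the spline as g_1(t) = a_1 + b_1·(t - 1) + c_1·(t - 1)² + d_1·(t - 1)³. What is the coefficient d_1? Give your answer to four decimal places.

Put m_i = g'' at the i-th knot. Here h = (1, 1, 1) and Δ = (-12, 11, -7), so the interior equations h_(i-1)·m_(i-1) + 2(h_(i-1)+h_i)·m_i + h_i·m_(i+1) = 6(Δ_i − Δ_(i-1)) read
  1·m_0 + 4·m_1 + 1·m_2 = 6(Δ_1 - Δ_0) = 138
  1·m_1 + 4·m_2 + 1·m_3 = 6(Δ_2 - Δ_1) = -108
Natural end conditions: m_0 = m_3 = 0.
Solving the tridiagonal system: m_0 = 0, m_1 = 44, m_2 = -38, m_3 = 0.
On [1, 2], with g_1(t) = a_1 + b_1·(t - 1) + c_1·(t - 1)² + d_1·(t - 1)³: c_1 = m_1/2 = 22, d_1 = (m_2 - m_1)/(6h_1) = -41/3, b_1 = Δ_1 - h_1(2m_1 + m_2)/6 = 8/3.

-13.6667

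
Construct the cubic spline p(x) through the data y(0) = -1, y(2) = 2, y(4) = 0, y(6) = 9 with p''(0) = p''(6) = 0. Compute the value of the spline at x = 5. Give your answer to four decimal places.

3.2750

Put m_i = p'' at the i-th knot. Here h = (2, 2, 2) and Δ = (3/2, -1, 9/2), so the interior equations h_(i-1)·m_(i-1) + 2(h_(i-1)+h_i)·m_i + h_i·m_(i+1) = 6(Δ_i − Δ_(i-1)) read
  2·m_0 + 8·m_1 + 2·m_2 = 6(Δ_1 - Δ_0) = -15
  2·m_1 + 8·m_2 + 2·m_3 = 6(Δ_2 - Δ_1) = 33
Natural end conditions: m_0 = m_3 = 0.
Solving: m_0 = 0, m_1 = -31/10, m_2 = 49/10, m_3 = 0.
On [4, 6], p(x) = 0 + 37/30·(x - 4) + 49/20·(x - 4)² - 49/120·(x - 4)³.
With (x - 4) = 1: p(5) = 131/40.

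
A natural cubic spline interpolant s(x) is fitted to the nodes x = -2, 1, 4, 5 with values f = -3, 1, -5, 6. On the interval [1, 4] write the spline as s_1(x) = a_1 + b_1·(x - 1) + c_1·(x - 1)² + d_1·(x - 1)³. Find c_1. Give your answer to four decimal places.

Let M_i = s''(x_i). Step sizes h_i = 3, 3, 1; slopes of the chords Δ_i = (y_(i+1) - y_i)/h_i = 4/3, -2, 11.
  3·M_0 + 12·M_1 + 3·M_2 = 6(Δ_1 - Δ_0) = -20
  3·M_1 + 8·M_2 + 1·M_3 = 6(Δ_2 - Δ_1) = 78
Natural end conditions: M_0 = M_3 = 0.
Hence M_0 = 0, M_1 = -394/87, M_2 = 332/29, M_3 = 0.
On [1, 4], with s_1(x) = a_1 + b_1·(x - 1) + c_1·(x - 1)² + d_1·(x - 1)³: c_1 = M_1/2 = -197/87, d_1 = (M_2 - M_1)/(6h_1) = 695/783, b_1 = Δ_1 - h_1(2M_1 + M_2)/6 = -278/87.

-2.2644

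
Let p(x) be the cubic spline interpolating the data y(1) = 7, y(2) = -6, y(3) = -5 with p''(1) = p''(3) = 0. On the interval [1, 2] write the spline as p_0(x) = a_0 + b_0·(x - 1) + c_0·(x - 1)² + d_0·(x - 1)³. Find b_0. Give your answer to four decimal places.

Write m_i for p''(x_i). With h_i = 1, 1 and divided differences Δ_i = -13, 1, the continuity of p' gives the tridiagonal system
  1·m_0 + 4·m_1 + 1·m_2 = 6(Δ_1 - Δ_0) = 84
Natural end conditions: m_0 = m_2 = 0.
Solving the tridiagonal system: m_0 = 0, m_1 = 21, m_2 = 0.
On [1, 2], with p_0(x) = a_0 + b_0·(x - 1) + c_0·(x - 1)² + d_0·(x - 1)³: c_0 = m_0/2 = 0, d_0 = (m_1 - m_0)/(6h_0) = 7/2, b_0 = Δ_0 - h_0(2m_0 + m_1)/6 = -33/2.

-16.5000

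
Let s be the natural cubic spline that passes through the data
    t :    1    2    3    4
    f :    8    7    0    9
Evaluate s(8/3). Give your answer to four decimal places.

1.3951

With M_i denoting the second derivative at x_i, h_i = 1, 1, 1, and Δ_i = (y_(i+1) − y_i)/h_i = -1, -7, 9:
  1·M_0 + 4·M_1 + 1·M_2 = 6(Δ_1 - Δ_0) = -36
  1·M_1 + 4·M_2 + 1·M_3 = 6(Δ_2 - Δ_1) = 96
Natural end conditions: M_0 = M_3 = 0.
Hence M_0 = 0, M_1 = -16, M_2 = 28, M_3 = 0.
On [2, 3], s(t) = 7 - 19/3·(t - 2) - 8·(t - 2)² + 22/3·(t - 2)³.
With (t - 2) = 2/3: s(8/3) = 113/81.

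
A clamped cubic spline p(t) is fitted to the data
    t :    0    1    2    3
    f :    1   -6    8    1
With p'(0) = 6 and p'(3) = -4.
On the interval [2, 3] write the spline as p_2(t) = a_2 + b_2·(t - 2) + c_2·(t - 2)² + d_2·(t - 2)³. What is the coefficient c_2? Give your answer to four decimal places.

Let m_i = p''(x_i). Step sizes h_i = 1, 1, 1; slopes of the chords Δ_i = (y_(i+1) - y_i)/h_i = -7, 14, -7.
  1·m_0 + 4·m_1 + 1·m_2 = 6(Δ_1 - Δ_0) = 126
  1·m_1 + 4·m_2 + 1·m_3 = 6(Δ_2 - Δ_1) = -126
Clamped end conditions give two more equations: 2h_0·m_0 + h_0·m_1 = 6(Δ_0 - p'(0)) = -78 and h_2·m_2 + 2h_2·m_3 = 6(p'(3) - Δ_2) = 18.
Hence m_0 = -212/3, m_1 = 190/3, m_2 = -170/3, m_3 = 112/3.
On [2, 3], with p_2(t) = a_2 + b_2·(t - 2) + c_2·(t - 2)² + d_2·(t - 2)³: c_2 = m_2/2 = -85/3, d_2 = (m_3 - m_2)/(6h_2) = 47/3, b_2 = Δ_2 - h_2(2m_2 + m_3)/6 = 17/3.

-28.3333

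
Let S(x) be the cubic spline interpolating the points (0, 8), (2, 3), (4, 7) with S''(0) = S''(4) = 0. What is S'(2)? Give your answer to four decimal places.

Write m_i for S''(x_i). With h_i = 2, 2 and divided differences Δ_i = -5/2, 2, the continuity of S' gives the tridiagonal system
  2·m_0 + 8·m_1 + 2·m_2 = 6(Δ_1 - Δ_0) = 27
Natural end conditions: m_0 = m_2 = 0.
Hence m_0 = 0, m_1 = 27/8, m_2 = 0.
On [2, 4], S'(x) = b_1 + 2c_1·(x - 2) + 3d_1·(x - 2)² with b_1 = Δ_1 - h_1(2m_1 + m_2)/6 = -1/4, c_1 = m_1/2 = 27/16, d_1 = (m_2 - m_1)/(6h_1) = -9/32. So S'(2) = -1/4.

-0.2500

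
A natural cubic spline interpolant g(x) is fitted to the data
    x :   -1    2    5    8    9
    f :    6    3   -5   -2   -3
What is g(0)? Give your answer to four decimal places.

5.6886

Put m_i = g'' at the i-th knot. Here h = (3, 3, 3, 1) and Δ = (-1, -8/3, 1, -1), so the interior equations h_(i-1)·m_(i-1) + 2(h_(i-1)+h_i)·m_i + h_i·m_(i+1) = 6(Δ_i − Δ_(i-1)) read
  3·m_0 + 12·m_1 + 3·m_2 = 6(Δ_1 - Δ_0) = -10
  3·m_1 + 12·m_2 + 3·m_3 = 6(Δ_2 - Δ_1) = 22
  3·m_2 + 8·m_3 + 1·m_4 = 6(Δ_3 - Δ_2) = -12
Natural end conditions: m_0 = m_4 = 0.
Hence m_0 = 0, m_1 = -251/162, m_2 = 232/81, m_3 = -139/54, m_4 = 0.
On [-1, 2], g(x) = 6 - 73/324·(x + 1) + 0·(x + 1)² - 251/2916·(x + 1)³.
With (x + 1) = 1: g(0) = 4147/729.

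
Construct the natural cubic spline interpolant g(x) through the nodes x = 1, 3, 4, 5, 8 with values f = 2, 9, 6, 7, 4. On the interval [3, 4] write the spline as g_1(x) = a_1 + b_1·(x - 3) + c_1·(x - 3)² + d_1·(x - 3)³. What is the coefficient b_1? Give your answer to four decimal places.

-1.7921

Let M_i = g''(x_i). Step sizes h_i = 2, 1, 1, 3; slopes of the chords Δ_i = (y_(i+1) - y_i)/h_i = 7/2, -3, 1, -1.
  2·M_0 + 6·M_1 + 1·M_2 = 6(Δ_1 - Δ_0) = -39
  1·M_1 + 4·M_2 + 1·M_3 = 6(Δ_2 - Δ_1) = 24
  1·M_2 + 8·M_3 + 3·M_4 = 6(Δ_3 - Δ_2) = -12
Natural end conditions: M_0 = M_4 = 0.
Forward elimination and back-substitution give M_0 = 0, M_1 = -1413/178, M_2 = 768/89, M_3 = -459/178, M_4 = 0.
On [3, 4], with g_1(x) = a_1 + b_1·(x - 3) + c_1·(x - 3)² + d_1·(x - 3)³: c_1 = M_1/2 = -1413/356, d_1 = (M_2 - M_1)/(6h_1) = 983/356, b_1 = Δ_1 - h_1(2M_1 + M_2)/6 = -319/178.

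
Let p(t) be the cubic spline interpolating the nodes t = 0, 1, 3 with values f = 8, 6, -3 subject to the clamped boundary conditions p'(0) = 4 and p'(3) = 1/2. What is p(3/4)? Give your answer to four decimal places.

Put M_i = p'' at the i-th knot. Here h = (1, 2) and Δ = (-2, -9/2), so the interior equations h_(i-1)·M_(i-1) + 2(h_(i-1)+h_i)·M_i + h_i·M_(i+1) = 6(Δ_i − Δ_(i-1)) read
  1·M_0 + 6·M_1 + 2·M_2 = 6(Δ_1 - Δ_0) = -15
Clamped end conditions give two more equations: 2h_0·M_0 + h_0·M_1 = 6(Δ_0 - p'(0)) = -36 and h_1·M_1 + 2h_1·M_2 = 6(p'(3) - Δ_1) = 30.
Solving: M_0 = -50/3, M_1 = -8/3, M_2 = 53/6.
On [0, 1], p(t) = 8 + 4·t - 25/3·t² + 7/3·t³.
With t = 3/4: p(3/4) = 467/64.

7.2969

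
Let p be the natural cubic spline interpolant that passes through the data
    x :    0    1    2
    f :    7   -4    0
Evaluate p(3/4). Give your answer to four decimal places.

-2.4805

With m_i denoting the second derivative at x_i, h_i = 1, 1, and Δ_i = (y_(i+1) − y_i)/h_i = -11, 4:
  1·m_0 + 4·m_1 + 1·m_2 = 6(Δ_1 - Δ_0) = 90
Natural end conditions: m_0 = m_2 = 0.
Solving the tridiagonal system: m_0 = 0, m_1 = 45/2, m_2 = 0.
On [0, 1], p(x) = 7 - 59/4·x + 0·x² + 15/4·x³.
With x = 3/4: p(3/4) = -635/256.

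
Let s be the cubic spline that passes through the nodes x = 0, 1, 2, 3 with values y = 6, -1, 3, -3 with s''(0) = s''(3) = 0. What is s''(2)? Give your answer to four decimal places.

-20.4000

Let σ_i = s''(x_i). Step sizes h_i = 1, 1, 1; slopes of the chords Δ_i = (y_(i+1) - y_i)/h_i = -7, 4, -6.
  1·σ_0 + 4·σ_1 + 1·σ_2 = 6(Δ_1 - Δ_0) = 66
  1·σ_1 + 4·σ_2 + 1·σ_3 = 6(Δ_2 - Δ_1) = -60
Natural end conditions: σ_0 = σ_3 = 0.
Solving: σ_0 = 0, σ_1 = 108/5, σ_2 = -102/5, σ_3 = 0.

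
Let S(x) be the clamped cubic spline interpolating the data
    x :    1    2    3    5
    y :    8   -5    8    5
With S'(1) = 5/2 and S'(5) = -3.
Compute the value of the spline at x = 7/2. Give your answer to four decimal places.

11.7884

Let M_i = S''(x_i). Step sizes h_i = 1, 1, 2; slopes of the chords Δ_i = (y_(i+1) - y_i)/h_i = -13, 13, -3/2.
  1·M_0 + 4·M_1 + 1·M_2 = 6(Δ_1 - Δ_0) = 156
  1·M_1 + 6·M_2 + 2·M_3 = 6(Δ_2 - Δ_1) = -87
Clamped end conditions give two more equations: 2h_0·M_0 + h_0·M_1 = 6(Δ_0 - S'(1)) = -93 and h_2·M_2 + 2h_2·M_3 = 6(S'(5) - Δ_2) = -9.
Hence M_0 = -1753/22, M_1 = 730/11, M_2 = -655/22, M_3 = 139/11.
On [3, 5], S(x) = 8 + 311/22·(x - 3) - 655/44·(x - 3)² + 311/88·(x - 3)³.
With (x - 3) = 1/2: S(7/2) = 8299/704.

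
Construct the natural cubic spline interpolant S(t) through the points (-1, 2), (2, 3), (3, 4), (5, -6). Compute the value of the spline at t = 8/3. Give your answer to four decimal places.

3.9871

Put M_i = S'' at the i-th knot. Here h = (3, 1, 2) and Δ = (1/3, 1, -5), so the interior equations h_(i-1)·M_(i-1) + 2(h_(i-1)+h_i)·M_i + h_i·M_(i+1) = 6(Δ_i − Δ_(i-1)) read
  3·M_0 + 8·M_1 + 1·M_2 = 6(Δ_1 - Δ_0) = 4
  1·M_1 + 6·M_2 + 2·M_3 = 6(Δ_2 - Δ_1) = -36
Natural end conditions: M_0 = M_3 = 0.
Solving the tridiagonal system: M_0 = 0, M_1 = 60/47, M_2 = -292/47, M_3 = 0.
On [2, 3], S(t) = 3 + 227/141·(t - 2) + 30/47·(t - 2)² - 176/141·(t - 2)³.
With (t - 2) = 2/3: S(8/3) = 15179/3807.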